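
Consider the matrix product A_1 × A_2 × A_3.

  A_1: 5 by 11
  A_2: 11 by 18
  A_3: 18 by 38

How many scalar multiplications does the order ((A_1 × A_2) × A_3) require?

4410

(A_1 × A_2): 5×11 by 11×18 → 5×18, cost 5·11·18 = 990
((A_1 × A_2) × A_3): 5×18 by 18×38 → 5×38, cost 5·18·38 = 3420; cumulative 4410
Total: 4410 scalar multiplications.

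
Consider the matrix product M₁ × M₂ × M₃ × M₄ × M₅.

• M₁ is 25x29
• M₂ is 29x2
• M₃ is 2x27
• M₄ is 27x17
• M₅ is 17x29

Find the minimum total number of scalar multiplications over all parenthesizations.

4804

Adjacent pairs: M₁M₂ = 25·29·2 = 1450; M₂M₃ = 29·2·27 = 1566; M₃M₄ = 2·27·17 = 918; M₄M₅ = 27·17·29 = 13311.
Length 3: M₁..M₃: k=1: 0+1566+25·29·27=21141; k=2: 1450+0+25·2·27=2800 → min 2800 | M₂..M₄: k=2: 0+918+29·2·17=1904; k=3: 1566+0+29·27·17=14877 → min 1904 | M₃..M₅: k=3: 0+13311+2·27·29=14877; k=4: 918+0+2·17·29=1904 → min 1904.
Length 4: M₁..M₄: k=1: 0+1904+25·29·17=14229; k=2: 1450+918+25·2·17=3218; k=3: 2800+0+25·27·17=14275 → min 3218 | M₂..M₅: k=2: 0+1904+29·2·29=3586; k=3: 1566+13311+29·27·29=37584; k=4: 1904+0+29·17·29=16201 → min 3586.
Length 5: M₁..M₅: k=1: 0+3586+25·29·29=24611; k=2: 1450+1904+25·2·29=4804; k=3: 2800+13311+25·27·29=35686; k=4: 3218+0+25·17·29=15543 → min 4804.
Optimal order: ((M₁ × M₂) × ((M₃ × M₄) × M₅)) with cost 4804.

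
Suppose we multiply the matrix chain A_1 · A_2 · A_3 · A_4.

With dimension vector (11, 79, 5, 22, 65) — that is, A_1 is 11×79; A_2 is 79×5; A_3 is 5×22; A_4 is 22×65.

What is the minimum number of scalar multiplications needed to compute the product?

Adjacent pairs: A_1A_2 = 11·79·5 = 4345; A_2A_3 = 79·5·22 = 8690; A_3A_4 = 5·22·65 = 7150.
Length 3: A_1..A_3: k=1: 0+8690+11·79·22=27808; k=2: 4345+0+11·5·22=5555 → min 5555 | A_2..A_4: k=2: 0+7150+79·5·65=32825; k=3: 8690+0+79·22·65=121660 → min 32825.
Length 4: A_1..A_4: k=1: 0+32825+11·79·65=89310; k=2: 4345+7150+11·5·65=15070; k=3: 5555+0+11·22·65=21285 → min 15070.
Optimal order: ((A_1 · A_2) · (A_3 · A_4)) with cost 15070.

15070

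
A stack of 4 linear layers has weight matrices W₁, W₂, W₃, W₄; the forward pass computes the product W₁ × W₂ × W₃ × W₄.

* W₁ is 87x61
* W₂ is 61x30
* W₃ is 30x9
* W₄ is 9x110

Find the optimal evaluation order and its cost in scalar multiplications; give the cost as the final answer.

Adjacent pairs: W₁W₂ = 87·61·30 = 159210; W₂W₃ = 61·30·9 = 16470; W₃W₄ = 30·9·110 = 29700.
Length 3: W₁..W₃: k=1: 0+16470+87·61·9=64233; k=2: 159210+0+87·30·9=182700 → min 64233 | W₂..W₄: k=2: 0+29700+61·30·110=231000; k=3: 16470+0+61·9·110=76860 → min 76860.
Length 4: W₁..W₄: k=1: 0+76860+87·61·110=660630; k=2: 159210+29700+87·30·110=476010; k=3: 64233+0+87·9·110=150363 → min 150363.
Optimal parenthesization: ((W₁ × (W₂ × W₃)) × W₄) with cost 150363.

150363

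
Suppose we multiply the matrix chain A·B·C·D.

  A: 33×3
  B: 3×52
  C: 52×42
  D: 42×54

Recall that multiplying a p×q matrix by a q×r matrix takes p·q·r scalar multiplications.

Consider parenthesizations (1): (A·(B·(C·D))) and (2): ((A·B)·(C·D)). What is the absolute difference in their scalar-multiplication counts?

84042

Order (1) = (A·(B·(C·D))): (C·D): 52×42 by 42×54 → 52×54, cost 52·42·54 = 117936; (B·(C·D)): 3×52 by 52×54 → 3×54, cost 3·52·54 = 8424; cumulative 126360; (A·(B·(C·D))): 33×3 by 3×54 → 33×54, cost 33·3·54 = 5346; cumulative 131706. Total 131706.
Order (2) = ((A·B)·(C·D)): (A·B): 33×3 by 3×52 → 33×52, cost 33·3·52 = 5148; (C·D): 52×42 by 42×54 → 52×54, cost 52·42·54 = 117936; ((A·B)·(C·D)): 33×52 by 52×54 → 33×54, cost 33·52·54 = 92664; cumulative 215748. Total 215748.
Difference: |131706 − 215748| = 84042.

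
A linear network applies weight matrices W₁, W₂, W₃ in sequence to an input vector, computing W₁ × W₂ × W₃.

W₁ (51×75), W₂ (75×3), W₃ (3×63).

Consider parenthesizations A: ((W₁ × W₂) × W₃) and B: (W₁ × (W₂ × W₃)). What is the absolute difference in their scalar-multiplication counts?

234036

Order A = ((W₁ × W₂) × W₃): (W₁ × W₂): 51×75 by 75×3 → 51×3, cost 51·75·3 = 11475; ((W₁ × W₂) × W₃): 51×3 by 3×63 → 51×63, cost 51·3·63 = 9639; cumulative 21114. Total 21114.
Order B = (W₁ × (W₂ × W₃)): (W₂ × W₃): 75×3 by 3×63 → 75×63, cost 75·3·63 = 14175; (W₁ × (W₂ × W₃)): 51×75 by 75×63 → 51×63, cost 51·75·63 = 240975; cumulative 255150. Total 255150.
Difference: |21114 − 255150| = 234036.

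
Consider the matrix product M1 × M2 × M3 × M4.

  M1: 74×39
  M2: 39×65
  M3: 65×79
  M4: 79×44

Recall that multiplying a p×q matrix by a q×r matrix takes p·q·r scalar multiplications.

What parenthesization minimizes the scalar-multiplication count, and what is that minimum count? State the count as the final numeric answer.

Adjacent pairs: M1M2 = 74·39·65 = 187590; M2M3 = 39·65·79 = 200265; M3M4 = 65·79·44 = 225940.
Length 3: M1..M3: k=1: 0+200265+74·39·79=428259; k=2: 187590+0+74·65·79=567580 → min 428259 | M2..M4: k=2: 0+225940+39·65·44=337480; k=3: 200265+0+39·79·44=335829 → min 335829.
Length 4: M1..M4: k=1: 0+335829+74·39·44=462813; k=2: 187590+225940+74·65·44=625170; k=3: 428259+0+74·79·44=685483 → min 462813.
Optimal parenthesization: (M1 × ((M2 × M3) × M4)) with cost 462813.

462813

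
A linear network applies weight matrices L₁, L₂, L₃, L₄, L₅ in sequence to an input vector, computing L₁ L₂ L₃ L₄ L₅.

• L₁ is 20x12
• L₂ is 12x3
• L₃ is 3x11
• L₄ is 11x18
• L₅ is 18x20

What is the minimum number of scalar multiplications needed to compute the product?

3594

Adjacent pairs: L₁L₂ = 20·12·3 = 720; L₂L₃ = 12·3·11 = 396; L₃L₄ = 3·11·18 = 594; L₄L₅ = 11·18·20 = 3960.
Length 3: L₁..L₃: k=1: 0+396+20·12·11=3036; k=2: 720+0+20·3·11=1380 → min 1380 | L₂..L₄: k=2: 0+594+12·3·18=1242; k=3: 396+0+12·11·18=2772 → min 1242 | L₃..L₅: k=3: 0+3960+3·11·20=4620; k=4: 594+0+3·18·20=1674 → min 1674.
Length 4: L₁..L₄: k=1: 0+1242+20·12·18=5562; k=2: 720+594+20·3·18=2394; k=3: 1380+0+20·11·18=5340 → min 2394 | L₂..L₅: k=2: 0+1674+12·3·20=2394; k=3: 396+3960+12·11·20=6996; k=4: 1242+0+12·18·20=5562 → min 2394.
Length 5: L₁..L₅: k=1: 0+2394+20·12·20=7194; k=2: 720+1674+20·3·20=3594; k=3: 1380+3960+20·11·20=9740; k=4: 2394+0+20·18·20=9594 → min 3594.
Optimal order: ((L₁ L₂) ((L₃ L₄) L₅)) with cost 3594.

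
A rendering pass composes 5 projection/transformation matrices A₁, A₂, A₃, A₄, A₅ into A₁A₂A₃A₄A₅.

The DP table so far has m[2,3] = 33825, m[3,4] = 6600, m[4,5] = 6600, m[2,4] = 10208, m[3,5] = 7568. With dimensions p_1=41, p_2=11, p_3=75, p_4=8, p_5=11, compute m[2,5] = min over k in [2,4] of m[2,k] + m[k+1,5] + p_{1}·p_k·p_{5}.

12529

m[2,5] = min over k∈[2,4] of m[2,k]+m[k+1,5]+p_{1}·p_k·p_{5}.
k=2: 0 + 7568 + 41·11·11 = 12529; k=3: 33825 + 6600 + 41·75·11 = 74250; k=4: 10208 + 0 + 41·8·11 = 13816.
Minimum: 12529 at k=2.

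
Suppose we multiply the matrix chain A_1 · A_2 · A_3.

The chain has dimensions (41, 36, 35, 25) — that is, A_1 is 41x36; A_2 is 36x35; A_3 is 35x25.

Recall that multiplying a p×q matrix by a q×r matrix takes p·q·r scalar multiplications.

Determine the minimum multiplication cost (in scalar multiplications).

Order (A_1 · (A_2 · A_3)): (A_2 · A_3): 36×35 by 35×25 → 36×25, cost 36·35·25 = 31500; (A_1 · (A_2 · A_3)): 41×36 by 36×25 → 41×25, cost 41·36·25 = 36900; cumulative 68400. Total 68400.
Order ((A_1 · A_2) · A_3): (A_1 · A_2): 41×36 by 36×35 → 41×35, cost 41·36·35 = 51660; ((A_1 · A_2) · A_3): 41×35 by 35×25 → 41×25, cost 41·35·25 = 35875; cumulative 87535. Total 87535.
Minimum: 68400.

68400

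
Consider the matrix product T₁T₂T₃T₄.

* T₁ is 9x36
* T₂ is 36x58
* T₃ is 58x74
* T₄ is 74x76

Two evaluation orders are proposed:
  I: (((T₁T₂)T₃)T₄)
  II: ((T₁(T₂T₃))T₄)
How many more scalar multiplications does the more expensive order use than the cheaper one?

121068

Order I = (((T₁T₂)T₃)T₄): (T₁T₂): 9×36 by 36×58 → 9×58, cost 9·36·58 = 18792; ((T₁T₂)T₃): 9×58 by 58×74 → 9×74, cost 9·58·74 = 38628; cumulative 57420; (((T₁T₂)T₃)T₄): 9×74 by 74×76 → 9×76, cost 9·74·76 = 50616; cumulative 108036. Total 108036.
Order II = ((T₁(T₂T₃))T₄): (T₂T₃): 36×58 by 58×74 → 36×74, cost 36·58·74 = 154512; (T₁(T₂T₃)): 9×36 by 36×74 → 9×74, cost 9·36·74 = 23976; cumulative 178488; ((T₁(T₂T₃))T₄): 9×74 by 74×76 → 9×76, cost 9·74·76 = 50616; cumulative 229104. Total 229104.
Difference: |108036 − 229104| = 121068.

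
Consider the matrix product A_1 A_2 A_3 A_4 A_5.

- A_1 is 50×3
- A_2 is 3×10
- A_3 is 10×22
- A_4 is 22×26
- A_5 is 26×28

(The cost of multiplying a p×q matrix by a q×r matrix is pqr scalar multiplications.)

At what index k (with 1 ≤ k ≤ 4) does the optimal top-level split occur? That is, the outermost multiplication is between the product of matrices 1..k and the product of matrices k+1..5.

Adjacent pairs: A_1A_2 = 50·3·10 = 1500; A_2A_3 = 3·10·22 = 660; A_3A_4 = 10·22·26 = 5720; A_4A_5 = 22·26·28 = 16016.
Length 3: A_1..A_3: k=1: 0+660+50·3·22=3960; k=2: 1500+0+50·10·22=12500 → min 3960 | A_2..A_4: k=2: 0+5720+3·10·26=6500; k=3: 660+0+3·22·26=2376 → min 2376 | A_3..A_5: k=3: 0+16016+10·22·28=22176; k=4: 5720+0+10·26·28=13000 → min 13000.
Length 4: A_1..A_4: k=1: 0+2376+50·3·26=6276; k=2: 1500+5720+50·10·26=20220; k=3: 3960+0+50·22·26=32560 → min 6276 | A_2..A_5: k=2: 0+13000+3·10·28=13840; k=3: 660+16016+3·22·28=18524; k=4: 2376+0+3·26·28=4560 → min 4560.
Top-level splits: k=1: (A_1..A_1)·(A_2..A_5) → 0+4560+50·3·28 = 8760; k=2: (A_1..A_2)·(A_3..A_5) → 1500+13000+50·10·28 = 28500; k=3: (A_1..A_3)·(A_4..A_5) → 3960+16016+50·22·28 = 50776; k=4: (A_1..A_4)·(A_5..A_5) → 6276+0+50·26·28 = 42676.
Best split is after A_1, i.e. k = 1.

1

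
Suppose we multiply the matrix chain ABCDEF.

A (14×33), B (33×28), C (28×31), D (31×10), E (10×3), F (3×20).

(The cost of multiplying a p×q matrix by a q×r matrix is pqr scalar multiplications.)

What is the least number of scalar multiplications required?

8532

Adjacent pairs: AB = 14·33·28 = 12936; BC = 33·28·31 = 28644; CD = 28·31·10 = 8680; DE = 31·10·3 = 930; EF = 10·3·20 = 600.
Length 3: A..C: k=1: 0+28644+14·33·31=42966; k=2: 12936+0+14·28·31=25088 → min 25088 | B..D: k=2: 0+8680+33·28·10=17920; k=3: 28644+0+33·31·10=38874 → min 17920 | C..E: k=3: 0+930+28·31·3=3534; k=4: 8680+0+28·10·3=9520 → min 3534 | D..F: k=4: 0+600+31·10·20=6800; k=5: 930+0+31·3·20=2790 → min 2790.
Length 4: A..D: k=1: 0+17920+14·33·10=22540; k=2: 12936+8680+14·28·10=25536; k=3: 25088+0+14·31·10=29428 → min 22540 | B..E: k=2: 0+3534+33·28·3=6306; k=3: 28644+930+33·31·3=32643; k=4: 17920+0+33·10·3=18910 → min 6306 | C..F: k=3: 0+2790+28·31·20=20150; k=4: 8680+600+28·10·20=14880; k=5: 3534+0+28·3·20=5214 → min 5214.
Length 5: A..E: k=1: 0+6306+14·33·3=7692; k=2: 12936+3534+14·28·3=17646; k=3: 25088+930+14·31·3=27320; k=4: 22540+0+14·10·3=22960 → min 7692 | B..F: k=2: 0+5214+33·28·20=23694; k=3: 28644+2790+33·31·20=51894; k=4: 17920+600+33·10·20=25120; k=5: 6306+0+33·3·20=8286 → min 8286.
Length 6: A..F: k=1: 0+8286+14·33·20=17526; k=2: 12936+5214+14·28·20=25990; k=3: 25088+2790+14·31·20=36558; k=4: 22540+600+14·10·20=25940; k=5: 7692+0+14·3·20=8532 → min 8532.
Optimal order: ((A(B(C(DE))))F) with cost 8532.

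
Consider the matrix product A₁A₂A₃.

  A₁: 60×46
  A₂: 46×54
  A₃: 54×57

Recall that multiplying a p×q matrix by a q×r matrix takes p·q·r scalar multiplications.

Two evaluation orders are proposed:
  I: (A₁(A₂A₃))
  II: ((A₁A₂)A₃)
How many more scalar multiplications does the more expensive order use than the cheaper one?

34812

Order I = (A₁(A₂A₃)): (A₂A₃): 46×54 by 54×57 → 46×57, cost 46·54·57 = 141588; (A₁(A₂A₃)): 60×46 by 46×57 → 60×57, cost 60·46·57 = 157320; cumulative 298908. Total 298908.
Order II = ((A₁A₂)A₃): (A₁A₂): 60×46 by 46×54 → 60×54, cost 60·46·54 = 149040; ((A₁A₂)A₃): 60×54 by 54×57 → 60×57, cost 60·54·57 = 184680; cumulative 333720. Total 333720.
Difference: |298908 − 333720| = 34812.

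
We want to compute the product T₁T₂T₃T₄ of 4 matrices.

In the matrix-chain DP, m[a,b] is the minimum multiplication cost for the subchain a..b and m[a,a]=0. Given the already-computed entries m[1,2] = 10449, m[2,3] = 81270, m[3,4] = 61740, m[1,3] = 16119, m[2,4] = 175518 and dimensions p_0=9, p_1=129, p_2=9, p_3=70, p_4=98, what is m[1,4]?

m[1,4] = min over k∈[1,3] of m[1,k]+m[k+1,4]+p_{0}·p_k·p_{4}.
k=1: 0 + 175518 + 9·129·98 = 289296; k=2: 10449 + 61740 + 9·9·98 = 80127; k=3: 16119 + 0 + 9·70·98 = 77859.
Minimum: 77859 at k=3.

77859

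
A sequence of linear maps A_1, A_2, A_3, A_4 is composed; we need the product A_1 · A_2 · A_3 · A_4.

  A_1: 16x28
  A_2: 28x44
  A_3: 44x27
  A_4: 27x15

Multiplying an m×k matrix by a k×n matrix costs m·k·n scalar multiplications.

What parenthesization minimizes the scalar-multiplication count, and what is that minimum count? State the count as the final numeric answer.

Adjacent pairs: A_1A_2 = 16·28·44 = 19712; A_2A_3 = 28·44·27 = 33264; A_3A_4 = 44·27·15 = 17820.
Length 3: A_1..A_3: k=1: 0+33264+16·28·27=45360; k=2: 19712+0+16·44·27=38720 → min 38720 | A_2..A_4: k=2: 0+17820+28·44·15=36300; k=3: 33264+0+28·27·15=44604 → min 36300.
Length 4: A_1..A_4: k=1: 0+36300+16·28·15=43020; k=2: 19712+17820+16·44·15=48092; k=3: 38720+0+16·27·15=45200 → min 43020.
Optimal parenthesization: (A_1 · (A_2 · (A_3 · A_4))) with cost 43020.

43020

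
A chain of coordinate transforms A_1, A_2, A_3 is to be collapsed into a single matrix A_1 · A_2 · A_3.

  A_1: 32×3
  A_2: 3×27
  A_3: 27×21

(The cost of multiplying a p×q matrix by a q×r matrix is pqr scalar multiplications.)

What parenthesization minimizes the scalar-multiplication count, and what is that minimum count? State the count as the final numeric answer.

(A_1 · (A_2 · A_3)): cost 3717.
((A_1 · A_2) · A_3): cost 20736.
Optimal: (A_1 · (A_2 · A_3)) with cost 3717.

3717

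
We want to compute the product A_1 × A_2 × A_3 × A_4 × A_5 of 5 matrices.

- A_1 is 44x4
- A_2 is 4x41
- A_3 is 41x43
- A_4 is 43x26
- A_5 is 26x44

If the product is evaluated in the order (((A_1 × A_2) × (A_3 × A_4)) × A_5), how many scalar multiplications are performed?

150294

(A_1 × A_2): 44×4 by 4×41 → 44×41, cost 44·4·41 = 7216
(A_3 × A_4): 41×43 by 43×26 → 41×26, cost 41·43·26 = 45838
((A_1 × A_2) × (A_3 × A_4)): 44×41 by 41×26 → 44×26, cost 44·41·26 = 46904; cumulative 99958
(((A_1 × A_2) × (A_3 × A_4)) × A_5): 44×26 by 26×44 → 44×44, cost 44·26·44 = 50336; cumulative 150294
Total: 150294 scalar multiplications.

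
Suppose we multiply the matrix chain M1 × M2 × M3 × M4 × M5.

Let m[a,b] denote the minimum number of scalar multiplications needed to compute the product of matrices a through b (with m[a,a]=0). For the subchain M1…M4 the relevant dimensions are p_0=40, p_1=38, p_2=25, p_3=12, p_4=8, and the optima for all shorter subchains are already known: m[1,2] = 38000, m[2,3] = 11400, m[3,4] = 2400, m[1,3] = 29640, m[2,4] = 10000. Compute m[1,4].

m[1,4] = min over k∈[1,3] of m[1,k]+m[k+1,4]+p_{0}·p_k·p_{4}.
k=1: 0 + 10000 + 40·38·8 = 22160; k=2: 38000 + 2400 + 40·25·8 = 48400; k=3: 29640 + 0 + 40·12·8 = 33480.
Minimum: 22160 at k=1.

22160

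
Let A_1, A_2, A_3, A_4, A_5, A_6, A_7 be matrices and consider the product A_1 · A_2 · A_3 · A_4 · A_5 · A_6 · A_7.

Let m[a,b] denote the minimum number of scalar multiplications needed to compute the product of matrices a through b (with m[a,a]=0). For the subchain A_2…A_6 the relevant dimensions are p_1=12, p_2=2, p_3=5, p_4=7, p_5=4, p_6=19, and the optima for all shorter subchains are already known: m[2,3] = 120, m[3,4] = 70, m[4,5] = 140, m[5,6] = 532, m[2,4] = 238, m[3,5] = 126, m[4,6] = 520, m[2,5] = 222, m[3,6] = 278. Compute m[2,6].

734

m[2,6] = min over k∈[2,5] of m[2,k]+m[k+1,6]+p_{1}·p_k·p_{6}.
k=2: 0 + 278 + 12·2·19 = 734; k=3: 120 + 520 + 12·5·19 = 1780; k=4: 238 + 532 + 12·7·19 = 2366; k=5: 222 + 0 + 12·4·19 = 1134.
Minimum: 734 at k=2.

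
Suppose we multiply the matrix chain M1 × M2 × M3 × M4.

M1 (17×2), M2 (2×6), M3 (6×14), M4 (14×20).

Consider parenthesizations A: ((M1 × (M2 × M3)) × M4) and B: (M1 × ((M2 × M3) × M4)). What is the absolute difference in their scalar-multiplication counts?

3996

Order A = ((M1 × (M2 × M3)) × M4): (M2 × M3): 2×6 by 6×14 → 2×14, cost 2·6·14 = 168; (M1 × (M2 × M3)): 17×2 by 2×14 → 17×14, cost 17·2·14 = 476; cumulative 644; ((M1 × (M2 × M3)) × M4): 17×14 by 14×20 → 17×20, cost 17·14·20 = 4760; cumulative 5404. Total 5404.
Order B = (M1 × ((M2 × M3) × M4)): (M2 × M3): 2×6 by 6×14 → 2×14, cost 2·6·14 = 168; ((M2 × M3) × M4): 2×14 by 14×20 → 2×20, cost 2·14·20 = 560; cumulative 728; (M1 × ((M2 × M3) × M4)): 17×2 by 2×20 → 17×20, cost 17·2·20 = 680; cumulative 1408. Total 1408.
Difference: |5404 − 1408| = 3996.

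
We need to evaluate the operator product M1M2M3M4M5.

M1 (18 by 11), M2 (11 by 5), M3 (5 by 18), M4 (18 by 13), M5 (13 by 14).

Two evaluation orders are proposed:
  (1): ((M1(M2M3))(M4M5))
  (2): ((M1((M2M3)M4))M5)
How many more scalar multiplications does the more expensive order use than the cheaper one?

2952

Order (1) = ((M1(M2M3))(M4M5)): (M2M3): 11×5 by 5×18 → 11×18, cost 11·5·18 = 990; (M1(M2M3)): 18×11 by 11×18 → 18×18, cost 18·11·18 = 3564; cumulative 4554; (M4M5): 18×13 by 13×14 → 18×14, cost 18·13·14 = 3276; ((M1(M2M3))(M4M5)): 18×18 by 18×14 → 18×14, cost 18·18·14 = 4536; cumulative 12366. Total 12366.
Order (2) = ((M1((M2M3)M4))M5): (M2M3): 11×5 by 5×18 → 11×18, cost 11·5·18 = 990; ((M2M3)M4): 11×18 by 18×13 → 11×13, cost 11·18·13 = 2574; cumulative 3564; (M1((M2M3)M4)): 18×11 by 11×13 → 18×13, cost 18·11·13 = 2574; cumulative 6138; ((M1((M2M3)M4))M5): 18×13 by 13×14 → 18×14, cost 18·13·14 = 3276; cumulative 9414. Total 9414.
Difference: |12366 − 9414| = 2952.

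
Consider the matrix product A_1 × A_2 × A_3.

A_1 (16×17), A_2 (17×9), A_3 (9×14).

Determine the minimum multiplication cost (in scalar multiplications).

Order (A_1 × (A_2 × A_3)): (A_2 × A_3): 17×9 by 9×14 → 17×14, cost 17·9·14 = 2142; (A_1 × (A_2 × A_3)): 16×17 by 17×14 → 16×14, cost 16·17·14 = 3808; cumulative 5950. Total 5950.
Order ((A_1 × A_2) × A_3): (A_1 × A_2): 16×17 by 17×9 → 16×9, cost 16·17·9 = 2448; ((A_1 × A_2) × A_3): 16×9 by 9×14 → 16×14, cost 16·9·14 = 2016; cumulative 4464. Total 4464.
Minimum: 4464.

4464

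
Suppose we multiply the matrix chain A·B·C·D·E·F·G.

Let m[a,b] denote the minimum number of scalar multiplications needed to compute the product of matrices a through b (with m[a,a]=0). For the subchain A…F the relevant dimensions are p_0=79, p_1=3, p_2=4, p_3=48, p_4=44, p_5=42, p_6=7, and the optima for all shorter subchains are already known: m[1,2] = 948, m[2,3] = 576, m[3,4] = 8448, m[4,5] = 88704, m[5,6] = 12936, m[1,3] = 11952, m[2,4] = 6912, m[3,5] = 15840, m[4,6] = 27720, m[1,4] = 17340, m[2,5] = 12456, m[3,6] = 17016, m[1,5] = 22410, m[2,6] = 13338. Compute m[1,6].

m[1,6] = min over k∈[1,5] of m[1,k]+m[k+1,6]+p_{0}·p_k·p_{6}.
k=1: 0 + 13338 + 79·3·7 = 14997; k=2: 948 + 17016 + 79·4·7 = 20176; k=3: 11952 + 27720 + 79·48·7 = 66216; k=4: 17340 + 12936 + 79·44·7 = 54608; k=5: 22410 + 0 + 79·42·7 = 45636.
Minimum: 14997 at k=1.

14997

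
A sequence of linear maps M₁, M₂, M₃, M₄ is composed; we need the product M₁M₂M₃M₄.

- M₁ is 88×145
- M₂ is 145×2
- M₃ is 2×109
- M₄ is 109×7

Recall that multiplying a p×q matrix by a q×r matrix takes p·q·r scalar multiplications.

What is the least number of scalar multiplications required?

28278

Adjacent pairs: M₁M₂ = 88·145·2 = 25520; M₂M₃ = 145·2·109 = 31610; M₃M₄ = 2·109·7 = 1526.
Length 3: M₁..M₃: k=1: 0+31610+88·145·109=1422450; k=2: 25520+0+88·2·109=44704 → min 44704 | M₂..M₄: k=2: 0+1526+145·2·7=3556; k=3: 31610+0+145·109·7=142245 → min 3556.
Length 4: M₁..M₄: k=1: 0+3556+88·145·7=92876; k=2: 25520+1526+88·2·7=28278; k=3: 44704+0+88·109·7=111848 → min 28278.
Optimal order: ((M₁M₂)(M₃M₄)) with cost 28278.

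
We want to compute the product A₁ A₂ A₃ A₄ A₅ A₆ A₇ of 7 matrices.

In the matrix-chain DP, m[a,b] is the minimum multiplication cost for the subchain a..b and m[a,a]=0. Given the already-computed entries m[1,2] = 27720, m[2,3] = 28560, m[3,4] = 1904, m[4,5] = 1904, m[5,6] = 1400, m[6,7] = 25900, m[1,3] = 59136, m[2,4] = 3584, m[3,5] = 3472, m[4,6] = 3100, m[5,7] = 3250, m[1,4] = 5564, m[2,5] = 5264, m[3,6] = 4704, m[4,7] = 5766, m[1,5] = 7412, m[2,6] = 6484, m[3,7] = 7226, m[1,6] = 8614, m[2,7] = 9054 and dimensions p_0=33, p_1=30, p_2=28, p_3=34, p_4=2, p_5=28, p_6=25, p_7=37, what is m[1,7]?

m[1,7] = min over k∈[1,6] of m[1,k]+m[k+1,7]+p_{0}·p_k·p_{7}.
k=1: 0 + 9054 + 33·30·37 = 45684; k=2: 27720 + 7226 + 33·28·37 = 69134; k=3: 59136 + 5766 + 33·34·37 = 106416; k=4: 5564 + 3250 + 33·2·37 = 11256; k=5: 7412 + 25900 + 33·28·37 = 67500; k=6: 8614 + 0 + 33·25·37 = 39139.
Minimum: 11256 at k=4.

11256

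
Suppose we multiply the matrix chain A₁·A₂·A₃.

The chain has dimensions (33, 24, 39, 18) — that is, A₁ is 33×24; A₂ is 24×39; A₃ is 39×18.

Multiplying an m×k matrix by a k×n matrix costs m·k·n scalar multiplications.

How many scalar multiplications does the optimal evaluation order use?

Order (A₁·(A₂·A₃)): (A₂·A₃): 24×39 by 39×18 → 24×18, cost 24·39·18 = 16848; (A₁·(A₂·A₃)): 33×24 by 24×18 → 33×18, cost 33·24·18 = 14256; cumulative 31104. Total 31104.
Order ((A₁·A₂)·A₃): (A₁·A₂): 33×24 by 24×39 → 33×39, cost 33·24·39 = 30888; ((A₁·A₂)·A₃): 33×39 by 39×18 → 33×18, cost 33·39·18 = 23166; cumulative 54054. Total 54054.
Minimum: 31104.

31104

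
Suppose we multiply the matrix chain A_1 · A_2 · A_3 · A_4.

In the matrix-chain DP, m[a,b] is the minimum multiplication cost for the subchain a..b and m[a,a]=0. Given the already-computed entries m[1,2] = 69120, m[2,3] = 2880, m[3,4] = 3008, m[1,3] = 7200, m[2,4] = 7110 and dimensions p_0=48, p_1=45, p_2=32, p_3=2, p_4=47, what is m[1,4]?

11712

m[1,4] = min over k∈[1,3] of m[1,k]+m[k+1,4]+p_{0}·p_k·p_{4}.
k=1: 0 + 7110 + 48·45·47 = 108630; k=2: 69120 + 3008 + 48·32·47 = 144320; k=3: 7200 + 0 + 48·2·47 = 11712.
Minimum: 11712 at k=3.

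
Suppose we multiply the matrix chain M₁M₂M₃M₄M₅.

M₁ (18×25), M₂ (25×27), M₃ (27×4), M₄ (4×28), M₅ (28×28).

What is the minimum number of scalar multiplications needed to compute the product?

9652

Adjacent pairs: M₁M₂ = 18·25·27 = 12150; M₂M₃ = 25·27·4 = 2700; M₃M₄ = 27·4·28 = 3024; M₄M₅ = 4·28·28 = 3136.
Length 3: M₁..M₃: k=1: 0+2700+18·25·4=4500; k=2: 12150+0+18·27·4=14094 → min 4500 | M₂..M₄: k=2: 0+3024+25·27·28=21924; k=3: 2700+0+25·4·28=5500 → min 5500 | M₃..M₅: k=3: 0+3136+27·4·28=6160; k=4: 3024+0+27·28·28=24192 → min 6160.
Length 4: M₁..M₄: k=1: 0+5500+18·25·28=18100; k=2: 12150+3024+18·27·28=28782; k=3: 4500+0+18·4·28=6516 → min 6516 | M₂..M₅: k=2: 0+6160+25·27·28=25060; k=3: 2700+3136+25·4·28=8636; k=4: 5500+0+25·28·28=25100 → min 8636.
Length 5: M₁..M₅: k=1: 0+8636+18·25·28=21236; k=2: 12150+6160+18·27·28=31918; k=3: 4500+3136+18·4·28=9652; k=4: 6516+0+18·28·28=20628 → min 9652.
Optimal order: ((M₁(M₂M₃))(M₄M₅)) with cost 9652.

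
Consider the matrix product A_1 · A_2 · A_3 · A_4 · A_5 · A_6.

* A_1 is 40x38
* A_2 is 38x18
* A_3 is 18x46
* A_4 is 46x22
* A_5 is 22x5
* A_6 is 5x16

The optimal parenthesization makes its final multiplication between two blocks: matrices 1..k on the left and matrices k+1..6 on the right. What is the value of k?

5

Adjacent pairs: A_1A_2 = 40·38·18 = 27360; A_2A_3 = 38·18·46 = 31464; A_3A_4 = 18·46·22 = 18216; A_4A_5 = 46·22·5 = 5060; A_5A_6 = 22·5·16 = 1760.
Length 3: A_1..A_3: k=1: 0+31464+40·38·46=101384; k=2: 27360+0+40·18·46=60480 → min 60480 | A_2..A_4: k=2: 0+18216+38·18·22=33264; k=3: 31464+0+38·46·22=69920 → min 33264 | A_3..A_5: k=3: 0+5060+18·46·5=9200; k=4: 18216+0+18·22·5=20196 → min 9200 | A_4..A_6: k=4: 0+1760+46·22·16=17952; k=5: 5060+0+46·5·16=8740 → min 8740.
Length 4: A_1..A_4: k=1: 0+33264+40·38·22=66704; k=2: 27360+18216+40·18·22=61416; k=3: 60480+0+40·46·22=100960 → min 61416 | A_2..A_5: k=2: 0+9200+38·18·5=12620; k=3: 31464+5060+38·46·5=45264; k=4: 33264+0+38·22·5=37444 → min 12620 | A_3..A_6: k=3: 0+8740+18·46·16=21988; k=4: 18216+1760+18·22·16=26312; k=5: 9200+0+18·5·16=10640 → min 10640.
Length 5: A_1..A_5: k=1: 0+12620+40·38·5=20220; k=2: 27360+9200+40·18·5=40160; k=3: 60480+5060+40·46·5=74740; k=4: 61416+0+40·22·5=65816 → min 20220 | A_2..A_6: k=2: 0+10640+38·18·16=21584; k=3: 31464+8740+38·46·16=68172; k=4: 33264+1760+38·22·16=48400; k=5: 12620+0+38·5·16=15660 → min 15660.
Top-level splits: k=1: (A_1..A_1)·(A_2..A_6) → 0+15660+40·38·16 = 39980; k=2: (A_1..A_2)·(A_3..A_6) → 27360+10640+40·18·16 = 49520; k=3: (A_1..A_3)·(A_4..A_6) → 60480+8740+40·46·16 = 98660; k=4: (A_1..A_4)·(A_5..A_6) → 61416+1760+40·22·16 = 77256; k=5: (A_1..A_5)·(A_6..A_6) → 20220+0+40·5·16 = 23420.
Best split is after A_5, i.e. k = 5.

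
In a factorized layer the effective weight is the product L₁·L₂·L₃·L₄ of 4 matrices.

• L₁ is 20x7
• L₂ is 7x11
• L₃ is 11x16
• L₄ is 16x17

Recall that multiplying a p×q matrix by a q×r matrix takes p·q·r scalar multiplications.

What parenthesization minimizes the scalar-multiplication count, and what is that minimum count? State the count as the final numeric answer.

5516

Adjacent pairs: L₁L₂ = 20·7·11 = 1540; L₂L₃ = 7·11·16 = 1232; L₃L₄ = 11·16·17 = 2992.
Length 3: L₁..L₃: k=1: 0+1232+20·7·16=3472; k=2: 1540+0+20·11·16=5060 → min 3472 | L₂..L₄: k=2: 0+2992+7·11·17=4301; k=3: 1232+0+7·16·17=3136 → min 3136.
Length 4: L₁..L₄: k=1: 0+3136+20·7·17=5516; k=2: 1540+2992+20·11·17=8272; k=3: 3472+0+20·16·17=8912 → min 5516.
Optimal parenthesization: (L₁·((L₂·L₃)·L₄)) with cost 5516.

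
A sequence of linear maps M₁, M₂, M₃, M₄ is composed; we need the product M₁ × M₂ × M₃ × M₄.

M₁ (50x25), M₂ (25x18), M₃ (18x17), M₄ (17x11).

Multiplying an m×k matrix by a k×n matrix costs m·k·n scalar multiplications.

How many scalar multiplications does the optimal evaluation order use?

Adjacent pairs: M₁M₂ = 50·25·18 = 22500; M₂M₃ = 25·18·17 = 7650; M₃M₄ = 18·17·11 = 3366.
Length 3: M₁..M₃: k=1: 0+7650+50·25·17=28900; k=2: 22500+0+50·18·17=37800 → min 28900 | M₂..M₄: k=2: 0+3366+25·18·11=8316; k=3: 7650+0+25·17·11=12325 → min 8316.
Length 4: M₁..M₄: k=1: 0+8316+50·25·11=22066; k=2: 22500+3366+50·18·11=35766; k=3: 28900+0+50·17·11=38250 → min 22066.
Optimal order: (M₁ × (M₂ × (M₃ × M₄))) with cost 22066.

22066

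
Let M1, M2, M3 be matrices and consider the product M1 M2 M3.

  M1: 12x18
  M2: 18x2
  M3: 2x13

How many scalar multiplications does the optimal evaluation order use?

Order (M1 (M2 M3)): (M2 M3): 18×2 by 2×13 → 18×13, cost 18·2·13 = 468; (M1 (M2 M3)): 12×18 by 18×13 → 12×13, cost 12·18·13 = 2808; cumulative 3276. Total 3276.
Order ((M1 M2) M3): (M1 M2): 12×18 by 18×2 → 12×2, cost 12·18·2 = 432; ((M1 M2) M3): 12×2 by 2×13 → 12×13, cost 12·2·13 = 312; cumulative 744. Total 744.
Minimum: 744.

744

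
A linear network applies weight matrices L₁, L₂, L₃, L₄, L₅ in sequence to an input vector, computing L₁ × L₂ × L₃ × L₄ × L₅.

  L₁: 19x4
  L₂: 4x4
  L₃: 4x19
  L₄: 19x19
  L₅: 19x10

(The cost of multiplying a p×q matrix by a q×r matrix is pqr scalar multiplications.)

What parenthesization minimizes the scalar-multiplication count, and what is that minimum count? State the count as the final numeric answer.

Adjacent pairs: L₁L₂ = 19·4·4 = 304; L₂L₃ = 4·4·19 = 304; L₃L₄ = 4·19·19 = 1444; L₄L₅ = 19·19·10 = 3610.
Length 3: L₁..L₃: k=1: 0+304+19·4·19=1748; k=2: 304+0+19·4·19=1748 → min 1748 | L₂..L₄: k=2: 0+1444+4·4·19=1748; k=3: 304+0+4·19·19=1748 → min 1748 | L₃..L₅: k=3: 0+3610+4·19·10=4370; k=4: 1444+0+4·19·10=2204 → min 2204.
Length 4: L₁..L₄: k=1: 0+1748+19·4·19=3192; k=2: 304+1444+19·4·19=3192; k=3: 1748+0+19·19·19=8607 → min 3192 | L₂..L₅: k=2: 0+2204+4·4·10=2364; k=3: 304+3610+4·19·10=4674; k=4: 1748+0+4·19·10=2508 → min 2364.
Length 5: L₁..L₅: k=1: 0+2364+19·4·10=3124; k=2: 304+2204+19·4·10=3268; k=3: 1748+3610+19·19·10=8968; k=4: 3192+0+19·19·10=6802 → min 3124.
Optimal parenthesization: (L₁ × (L₂ × ((L₃ × L₄) × L₅))) with cost 3124.

3124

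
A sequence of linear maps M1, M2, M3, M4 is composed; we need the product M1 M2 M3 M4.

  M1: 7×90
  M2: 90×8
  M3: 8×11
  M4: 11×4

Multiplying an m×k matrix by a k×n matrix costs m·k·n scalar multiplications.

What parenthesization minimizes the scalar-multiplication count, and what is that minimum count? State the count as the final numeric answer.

Adjacent pairs: M1M2 = 7·90·8 = 5040; M2M3 = 90·8·11 = 7920; M3M4 = 8·11·4 = 352.
Length 3: M1..M3: k=1: 0+7920+7·90·11=14850; k=2: 5040+0+7·8·11=5656 → min 5656 | M2..M4: k=2: 0+352+90·8·4=3232; k=3: 7920+0+90·11·4=11880 → min 3232.
Length 4: M1..M4: k=1: 0+3232+7·90·4=5752; k=2: 5040+352+7·8·4=5616; k=3: 5656+0+7·11·4=5964 → min 5616.
Optimal parenthesization: ((M1 M2) (M3 M4)) with cost 5616.

5616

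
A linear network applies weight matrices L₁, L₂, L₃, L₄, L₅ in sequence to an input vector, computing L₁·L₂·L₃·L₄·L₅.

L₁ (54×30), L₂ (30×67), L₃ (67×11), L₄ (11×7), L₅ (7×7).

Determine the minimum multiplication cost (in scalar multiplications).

Adjacent pairs: L₁L₂ = 54·30·67 = 108540; L₂L₃ = 30·67·11 = 22110; L₃L₄ = 67·11·7 = 5159; L₄L₅ = 11·7·7 = 539.
Length 3: L₁..L₃: k=1: 0+22110+54·30·11=39930; k=2: 108540+0+54·67·11=148338 → min 39930 | L₂..L₄: k=2: 0+5159+30·67·7=19229; k=3: 22110+0+30·11·7=24420 → min 19229 | L₃..L₅: k=3: 0+539+67·11·7=5698; k=4: 5159+0+67·7·7=8442 → min 5698.
Length 4: L₁..L₄: k=1: 0+19229+54·30·7=30569; k=2: 108540+5159+54·67·7=139025; k=3: 39930+0+54·11·7=44088 → min 30569 | L₂..L₅: k=2: 0+5698+30·67·7=19768; k=3: 22110+539+30·11·7=24959; k=4: 19229+0+30·7·7=20699 → min 19768.
Length 5: L₁..L₅: k=1: 0+19768+54·30·7=31108; k=2: 108540+5698+54·67·7=139564; k=3: 39930+539+54·11·7=44627; k=4: 30569+0+54·7·7=33215 → min 31108.
Optimal order: (L₁·(L₂·(L₃·(L₄·L₅)))) with cost 31108.

31108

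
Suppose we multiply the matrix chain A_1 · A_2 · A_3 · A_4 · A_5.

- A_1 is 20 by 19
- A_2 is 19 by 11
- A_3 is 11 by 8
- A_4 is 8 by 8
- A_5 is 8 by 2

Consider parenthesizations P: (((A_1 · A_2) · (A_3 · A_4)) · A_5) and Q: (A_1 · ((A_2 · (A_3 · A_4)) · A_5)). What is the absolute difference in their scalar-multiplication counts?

3524

Order P = (((A_1 · A_2) · (A_3 · A_4)) · A_5): (A_1 · A_2): 20×19 by 19×11 → 20×11, cost 20·19·11 = 4180; (A_3 · A_4): 11×8 by 8×8 → 11×8, cost 11·8·8 = 704; ((A_1 · A_2) · (A_3 · A_4)): 20×11 by 11×8 → 20×8, cost 20·11·8 = 1760; cumulative 6644; (((A_1 · A_2) · (A_3 · A_4)) · A_5): 20×8 by 8×2 → 20×2, cost 20·8·2 = 320; cumulative 6964. Total 6964.
Order Q = (A_1 · ((A_2 · (A_3 · A_4)) · A_5)): (A_3 · A_4): 11×8 by 8×8 → 11×8, cost 11·8·8 = 704; (A_2 · (A_3 · A_4)): 19×11 by 11×8 → 19×8, cost 19·11·8 = 1672; cumulative 2376; ((A_2 · (A_3 · A_4)) · A_5): 19×8 by 8×2 → 19×2, cost 19·8·2 = 304; cumulative 2680; (A_1 · ((A_2 · (A_3 · A_4)) · A_5)): 20×19 by 19×2 → 20×2, cost 20·19·2 = 760; cumulative 3440. Total 3440.
Difference: |6964 − 3440| = 3524.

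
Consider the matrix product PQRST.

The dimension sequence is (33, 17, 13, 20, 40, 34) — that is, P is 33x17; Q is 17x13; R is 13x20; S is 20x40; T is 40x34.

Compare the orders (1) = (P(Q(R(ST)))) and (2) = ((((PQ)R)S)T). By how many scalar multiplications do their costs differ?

Order (1) = (P(Q(R(ST)))): (ST): 20×40 by 40×34 → 20×34, cost 20·40·34 = 27200; (R(ST)): 13×20 by 20×34 → 13×34, cost 13·20·34 = 8840; cumulative 36040; (Q(R(ST))): 17×13 by 13×34 → 17×34, cost 17·13·34 = 7514; cumulative 43554; (P(Q(R(ST)))): 33×17 by 17×34 → 33×34, cost 33·17·34 = 19074; cumulative 62628. Total 62628.
Order (2) = ((((PQ)R)S)T): (PQ): 33×17 by 17×13 → 33×13, cost 33·17·13 = 7293; ((PQ)R): 33×13 by 13×20 → 33×20, cost 33·13·20 = 8580; cumulative 15873; (((PQ)R)S): 33×20 by 20×40 → 33×40, cost 33·20·40 = 26400; cumulative 42273; ((((PQ)R)S)T): 33×40 by 40×34 → 33×34, cost 33·40·34 = 44880; cumulative 87153. Total 87153.
Difference: |62628 − 87153| = 24525.

24525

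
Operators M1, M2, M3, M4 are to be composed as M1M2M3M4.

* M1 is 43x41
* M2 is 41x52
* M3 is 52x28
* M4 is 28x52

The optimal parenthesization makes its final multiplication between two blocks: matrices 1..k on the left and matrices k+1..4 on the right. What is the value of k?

3

Adjacent pairs: M1M2 = 43·41·52 = 91676; M2M3 = 41·52·28 = 59696; M3M4 = 52·28·52 = 75712.
Length 3: M1..M3: k=1: 0+59696+43·41·28=109060; k=2: 91676+0+43·52·28=154284 → min 109060 | M2..M4: k=2: 0+75712+41·52·52=186576; k=3: 59696+0+41·28·52=119392 → min 119392.
Top-level splits: k=1: (M1..M1)·(M2..M4) → 0+119392+43·41·52 = 211068; k=2: (M1..M2)·(M3..M4) → 91676+75712+43·52·52 = 283660; k=3: (M1..M3)·(M4..M4) → 109060+0+43·28·52 = 171668.
Best split is after M3, i.e. k = 3.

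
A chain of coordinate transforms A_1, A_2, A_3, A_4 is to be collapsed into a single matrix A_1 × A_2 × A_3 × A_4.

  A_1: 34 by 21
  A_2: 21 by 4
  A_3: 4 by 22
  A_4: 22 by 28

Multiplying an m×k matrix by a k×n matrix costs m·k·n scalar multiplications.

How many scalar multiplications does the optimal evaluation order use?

Adjacent pairs: A_1A_2 = 34·21·4 = 2856; A_2A_3 = 21·4·22 = 1848; A_3A_4 = 4·22·28 = 2464.
Length 3: A_1..A_3: k=1: 0+1848+34·21·22=17556; k=2: 2856+0+34·4·22=5848 → min 5848 | A_2..A_4: k=2: 0+2464+21·4·28=4816; k=3: 1848+0+21·22·28=14784 → min 4816.
Length 4: A_1..A_4: k=1: 0+4816+34·21·28=24808; k=2: 2856+2464+34·4·28=9128; k=3: 5848+0+34·22·28=26792 → min 9128.
Optimal order: ((A_1 × A_2) × (A_3 × A_4)) with cost 9128.

9128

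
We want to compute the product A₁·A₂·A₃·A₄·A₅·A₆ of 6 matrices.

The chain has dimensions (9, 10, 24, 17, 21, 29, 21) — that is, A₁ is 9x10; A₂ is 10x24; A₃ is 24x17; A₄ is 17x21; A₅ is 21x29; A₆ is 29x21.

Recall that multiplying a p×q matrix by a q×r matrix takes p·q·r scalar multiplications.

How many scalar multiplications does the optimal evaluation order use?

Adjacent pairs: A₁A₂ = 9·10·24 = 2160; A₂A₃ = 10·24·17 = 4080; A₃A₄ = 24·17·21 = 8568; A₄A₅ = 17·21·29 = 10353; A₅A₆ = 21·29·21 = 12789.
Length 3: A₁..A₃: k=1: 0+4080+9·10·17=5610; k=2: 2160+0+9·24·17=5832 → min 5610 | A₂..A₄: k=2: 0+8568+10·24·21=13608; k=3: 4080+0+10·17·21=7650 → min 7650 | A₃..A₅: k=3: 0+10353+24·17·29=22185; k=4: 8568+0+24·21·29=23184 → min 22185 | A₄..A₆: k=4: 0+12789+17·21·21=20286; k=5: 10353+0+17·29·21=20706 → min 20286.
Length 4: A₁..A₄: k=1: 0+7650+9·10·21=9540; k=2: 2160+8568+9·24·21=15264; k=3: 5610+0+9·17·21=8823 → min 8823 | A₂..A₅: k=2: 0+22185+10·24·29=29145; k=3: 4080+10353+10·17·29=19363; k=4: 7650+0+10·21·29=13740 → min 13740 | A₃..A₆: k=3: 0+20286+24·17·21=28854; k=4: 8568+12789+24·21·21=31941; k=5: 22185+0+24·29·21=36801 → min 28854.
Length 5: A₁..A₅: k=1: 0+13740+9·10·29=16350; k=2: 2160+22185+9·24·29=30609; k=3: 5610+10353+9·17·29=20400; k=4: 8823+0+9·21·29=14304 → min 14304 | A₂..A₆: k=2: 0+28854+10·24·21=33894; k=3: 4080+20286+10·17·21=27936; k=4: 7650+12789+10·21·21=24849; k=5: 13740+0+10·29·21=19830 → min 19830.
Length 6: A₁..A₆: k=1: 0+19830+9·10·21=21720; k=2: 2160+28854+9·24·21=35550; k=3: 5610+20286+9·17·21=29109; k=4: 8823+12789+9·21·21=25581; k=5: 14304+0+9·29·21=19785 → min 19785.
Optimal order: ((((A₁·(A₂·A₃))·A₄)·A₅)·A₆) with cost 19785.

19785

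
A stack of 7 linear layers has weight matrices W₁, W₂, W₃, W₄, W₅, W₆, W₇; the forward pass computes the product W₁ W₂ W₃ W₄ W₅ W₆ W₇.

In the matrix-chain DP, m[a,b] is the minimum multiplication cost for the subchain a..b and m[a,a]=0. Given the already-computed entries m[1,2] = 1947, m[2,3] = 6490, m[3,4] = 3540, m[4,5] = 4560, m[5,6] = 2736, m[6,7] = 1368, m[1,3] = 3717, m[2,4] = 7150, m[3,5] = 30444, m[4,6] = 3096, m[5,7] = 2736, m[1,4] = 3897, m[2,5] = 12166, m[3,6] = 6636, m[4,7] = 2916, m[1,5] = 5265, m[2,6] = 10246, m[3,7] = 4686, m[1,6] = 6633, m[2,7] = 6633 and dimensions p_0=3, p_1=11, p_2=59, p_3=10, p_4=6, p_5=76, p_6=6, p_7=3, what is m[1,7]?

6687

m[1,7] = min over k∈[1,6] of m[1,k]+m[k+1,7]+p_{0}·p_k·p_{7}.
k=1: 0 + 6633 + 3·11·3 = 6732; k=2: 1947 + 4686 + 3·59·3 = 7164; k=3: 3717 + 2916 + 3·10·3 = 6723; k=4: 3897 + 2736 + 3·6·3 = 6687; k=5: 5265 + 1368 + 3·76·3 = 7317; k=6: 6633 + 0 + 3·6·3 = 6687.
Minimum: 6687 at k=4.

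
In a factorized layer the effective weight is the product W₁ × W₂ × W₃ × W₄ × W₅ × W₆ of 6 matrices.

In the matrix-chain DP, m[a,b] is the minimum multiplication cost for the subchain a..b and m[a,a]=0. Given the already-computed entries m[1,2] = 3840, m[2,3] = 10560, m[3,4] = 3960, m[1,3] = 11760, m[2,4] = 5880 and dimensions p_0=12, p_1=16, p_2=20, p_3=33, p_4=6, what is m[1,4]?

m[1,4] = min over k∈[1,3] of m[1,k]+m[k+1,4]+p_{0}·p_k·p_{4}.
k=1: 0 + 5880 + 12·16·6 = 7032; k=2: 3840 + 3960 + 12·20·6 = 9240; k=3: 11760 + 0 + 12·33·6 = 14136.
Minimum: 7032 at k=1.

7032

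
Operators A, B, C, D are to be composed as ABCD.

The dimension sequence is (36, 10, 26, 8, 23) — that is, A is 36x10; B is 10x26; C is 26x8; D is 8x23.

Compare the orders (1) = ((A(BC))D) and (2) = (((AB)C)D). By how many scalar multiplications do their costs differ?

11888

Order (1) = ((A(BC))D): (BC): 10×26 by 26×8 → 10×8, cost 10·26·8 = 2080; (A(BC)): 36×10 by 10×8 → 36×8, cost 36·10·8 = 2880; cumulative 4960; ((A(BC))D): 36×8 by 8×23 → 36×23, cost 36·8·23 = 6624; cumulative 11584. Total 11584.
Order (2) = (((AB)C)D): (AB): 36×10 by 10×26 → 36×26, cost 36·10·26 = 9360; ((AB)C): 36×26 by 26×8 → 36×8, cost 36·26·8 = 7488; cumulative 16848; (((AB)C)D): 36×8 by 8×23 → 36×23, cost 36·8·23 = 6624; cumulative 23472. Total 23472.
Difference: |11584 − 23472| = 11888.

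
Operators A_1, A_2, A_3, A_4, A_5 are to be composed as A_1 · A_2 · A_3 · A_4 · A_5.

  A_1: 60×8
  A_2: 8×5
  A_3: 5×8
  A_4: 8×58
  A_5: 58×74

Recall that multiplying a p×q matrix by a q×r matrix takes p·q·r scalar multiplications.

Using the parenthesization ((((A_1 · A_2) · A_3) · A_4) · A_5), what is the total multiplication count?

(A_1 · A_2): 60×8 by 8×5 → 60×5, cost 60·8·5 = 2400
((A_1 · A_2) · A_3): 60×5 by 5×8 → 60×8, cost 60·5·8 = 2400; cumulative 4800
(((A_1 · A_2) · A_3) · A_4): 60×8 by 8×58 → 60×58, cost 60·8·58 = 27840; cumulative 32640
((((A_1 · A_2) · A_3) · A_4) · A_5): 60×58 by 58×74 → 60×74, cost 60·58·74 = 257520; cumulative 290160
Total: 290160 scalar multiplications.

290160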